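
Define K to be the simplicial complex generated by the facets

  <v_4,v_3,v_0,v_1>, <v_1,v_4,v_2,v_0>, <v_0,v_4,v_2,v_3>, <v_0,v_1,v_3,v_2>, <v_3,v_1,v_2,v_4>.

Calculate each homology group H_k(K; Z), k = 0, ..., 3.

H_0 = Z,  H_1 = 0,  H_2 = 0,  H_3 = Z.

K has 5 vertices, 10 edges, 10 triangles, 5 3-simplices.
rank ∂_0 = 0, rank ∂_1 = 4 ⇒ b_0 = 5 − 0 − 4 = 1; all invariant factors of ∂_1 are 1 so no torsion. So H_0 ≅ Z.
rank ∂_1 = 4, rank ∂_2 = 6 ⇒ b_1 = 10 − 4 − 6 = 0; all invariant factors of ∂_2 are 1 so no torsion. So H_1 ≅ 0.
rank ∂_2 = 6, rank ∂_3 = 4 ⇒ b_2 = 10 − 6 − 4 = 0; all invariant factors of ∂_3 are 1 so no torsion. So H_2 ≅ 0.
rank ∂_3 = 4, rank ∂_4 = 0 ⇒ b_3 = 5 − 4 − 0 = 1. So H_3 ≅ Z.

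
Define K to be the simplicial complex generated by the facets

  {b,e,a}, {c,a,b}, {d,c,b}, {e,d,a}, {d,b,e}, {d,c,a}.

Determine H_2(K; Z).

H_2 ≅ Z.

Order the vertices as a < b < c < d < e. Listing each simplex with vertices in this order, K has dimension 2 with simplices:

  0-simplices (5): a, b, c, d, e
  1-simplices (9): ab, ac, ad, ae, bc, bd, be, cd, de
  2-simplices (6): abc, abe, acd, ade, bcd, bde

Hence C_0 ≅ Z^5, C_1 ≅ Z^9, C_2 ≅ Z^6.

∂_1: C_1 → C_0 is given by ∂[p,q] = [q] − [p]. For instance
  ∂bc = c − b.
The resulting 5×9 matrix has rank 4, and its Smith normal form has invariant factors (1,1,1,1).

∂_2: C_2 → C_1 sends each 2-simplex [p,q,r] to [q,r] − [p,r] + [p,q]. For instance
  ∂abc = bc − ac + ab,
  ∂bcd = cd − bd + bc.
The resulting 9×6 matrix has rank 5, and its Smith normal form has invariant factors (1,1,1,1,1).

Now H_k = ker ∂_k / im ∂_{k+1}, so:

  H_2: rank ker ∂_2 − rank ∂_3 = (6 − 5) − 0 = 1, and there is no ∂_3, so H_2 ≅ Z.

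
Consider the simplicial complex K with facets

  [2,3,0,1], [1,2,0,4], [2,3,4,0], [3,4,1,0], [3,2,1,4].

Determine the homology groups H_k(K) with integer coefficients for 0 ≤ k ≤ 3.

H_0 = Z,  H_1 = 0,  H_2 = 0,  H_3 = Z.

We work with the vertex ordering 0 < 1 < 2 < 3 < 4. The simplices of K, each written with vertices in increasing order, are:

  0-simplices (5): [0], [1], [2], [3], [4]
  1-simplices (10): [0,1], [0,2], [0,3], [0,4], [1,2], [1,3], [1,4], [2,3], [2,4], [3,4]
  2-simplices (10): [0,1,2], [0,1,3], [0,1,4], [0,2,3], [0,2,4], [0,3,4], [1,2,3], [1,2,4], [1,3,4], [2,3,4]
  3-simplices (5): [0,1,2,3], [0,1,2,4], [0,1,3,4], [0,2,3,4], [1,2,3,4]

giving chain groups C_0 ≅ Z^5, C_1 ≅ Z^10, C_2 ≅ Z^10, C_3 ≅ Z^5.

The boundary map ∂_1: C_1 → C_0 sends each edge [p,q] (with p < q) to q − p. For instance
  ∂[3,4] = [4] − [3].
The resulting 5×10 matrix has rank 4, and its Smith normal form has invariant factors (1,1,1,1).

∂_2: C_2 → C_1 acts by ∂[p,q,r] = [q,r] − [p,r] + [p,q]. For instance
  ∂[2,3,4] = [3,4] − [2,4] + [2,3],
  ∂[0,1,2] = [1,2] − [0,2] + [0,1].
This gives a 10×10 integer matrix of rank 6; reducing to Smith normal form yields diagonal entries (1,1,1,1,1,1).

Boundary ∂_3: C_3 → C_2 sends each 3-simplex σ to the alternating sum Σ_i (−1)^i (σ with its i-th vertex removed). For instance
  ∂[1,2,3,4] = [2,3,4] − [1,3,4] + [1,2,4] − [1,2,3],
  ∂[0,1,2,3] = [1,2,3] − [0,2,3] + [0,1,3] − [0,1,2].
This gives a 10×5 integer matrix of rank 4; reducing to Smith normal form yields diagonal entries (1,1,1,1).

Now H_k = ker ∂_k / im ∂_{k+1}, so:

  H_0: rank C_0 − rank ∂_1 = 5 − 4 = 1, and the invariant factors of ∂_1 are all 1, so H_0 = Z.
  H_1: rank ker ∂_1 − rank ∂_2 = (10 − 4) − 6 = 0, and the invariant factors of ∂_2 are all 1, so H_1 = 0.
  H_2: rank ker ∂_2 − rank ∂_3 = (10 − 6) − 4 = 0, and the invariant factors of ∂_3 are all 1, so H_2 = 0.
  H_3: rank ker ∂_3 − rank ∂_4 = (5 − 4) − 0 = 1, and there is no ∂_4, so H_3 = Z.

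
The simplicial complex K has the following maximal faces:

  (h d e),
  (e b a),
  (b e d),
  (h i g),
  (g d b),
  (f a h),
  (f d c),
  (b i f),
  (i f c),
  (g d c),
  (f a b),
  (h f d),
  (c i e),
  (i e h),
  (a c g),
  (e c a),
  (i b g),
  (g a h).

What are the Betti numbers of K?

b_0 = 1, b_1 = 2, b_2 = 1.

Order the vertices as a < b < c < d < e < f < g < h < i. Listing each simplex with vertices in this order, K has dimension 2 with simplices:

  0-simplices (9): a, b, c, d, e, f, g, h, i
  1-simplices (27): ab, ac, ae, af, ag, ah, bd, be, bf, bg, bi, cd, ce, cf, cg, ci, de, df, dg, dh, eh, ei, fh, fi, gh, gi, hi
  2-simplices (18): abe, abf, ace, acg, afh, agh, bde, bdg, bfi, bgi, cdf, cdg, cei, cfi, deh, dfh, ehi, ghi

giving chain groups C_0 ≅ Z^9, C_1 ≅ Z^27, C_2 ≅ Z^18.

Boundary ∂_1: C_1 → C_0 sends each edge [p,q] (with p < q) to q − p. For instance
  ∂hi = i − h.
The 9×27 boundary matrix has rank 8 and Smith normal form diag(1,1,1,1,1,1,1,1).

Boundary ∂_2: C_2 → C_1 maps a triangle to the signed sum of its edges. For instance
  ∂dfh = fh − dh + df,
  ∂bdg = dg − bg + bd.
The 27×18 boundary matrix has rank 17 and Smith normal form diag(1,1,1,1,1,1,1,1,1,1,1,1,1,1,1,1,1).

From H_k ≅ ker(∂_k) / im(∂_{k+1}) we obtain:

  H_0: rank C_0 − rank ∂_1 = 9 − 8 = 1, and the invariant factors of ∂_1 are all 1, so H_0 ≅ Z.
  H_1: rank ker ∂_1 − rank ∂_2 = (27 − 8) − 17 = 2, and the invariant factors of ∂_2 are all 1, so H_1 ≅ Z^2.
  H_2: rank ker ∂_2 − rank ∂_3 = (18 − 17) − 0 = 1, and there is no ∂_3, so H_2 ≅ Z.

As a check, the Euler characteristic is 9 − 27 + 18 = 0, which agrees with 1 − 2 + 1 = 0.
(K is a triangulation of the torus T^2.)

Hence the Betti numbers are b_0 = 1, b_1 = 2, b_2 = 1.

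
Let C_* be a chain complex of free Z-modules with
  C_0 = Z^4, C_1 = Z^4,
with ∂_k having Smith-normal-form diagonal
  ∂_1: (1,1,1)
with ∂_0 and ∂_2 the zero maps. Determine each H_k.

H_0 = Z,  H_1 = Z.

H_0: b_0 = 4 − 0 − 3 = 1; torsion from ∂_1 factors > 1: none. So H_0 = Z.
H_1: b_1 = 4 − 3 − 0 = 1; torsion from ∂_2 factors > 1: none. So H_1 = Z.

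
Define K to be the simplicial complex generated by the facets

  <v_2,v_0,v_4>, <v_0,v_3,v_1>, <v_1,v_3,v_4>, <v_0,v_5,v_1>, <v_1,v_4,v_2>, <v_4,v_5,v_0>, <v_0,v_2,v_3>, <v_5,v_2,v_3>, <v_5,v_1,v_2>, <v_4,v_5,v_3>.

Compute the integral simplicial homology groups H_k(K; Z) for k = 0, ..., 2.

Fix the vertex order v_0 < v_1 < v_2 < v_3 < v_4 < v_5 and write every simplex with vertices in increasing order. Then dim K = 2 and the simplices of K are:

  0-simplices (6): [v_0], [v_1], [v_2], [v_3], [v_4], [v_5]
  1-simplices (15): (15 of them)
  2-simplices (10): [v_0,v_1,v_3], [v_0,v_1,v_5], [v_0,v_2,v_3], [v_0,v_2,v_4], [v_0,v_4,v_5], [v_1,v_2,v_4], [v_1,v_2,v_5], [v_1,v_3,v_4], [v_2,v_3,v_5], [v_3,v_4,v_5]

giving chain groups C_0 ≅ Z^6, C_1 ≅ Z^15, C_2 ≅ Z^10.

∂_1: C_1 → C_0 sends each edge [p,q] (with p < q) to q − p. For instance
  ∂[v_4,v_5] = [v_5] − [v_4].
This gives a 6×15 integer matrix of rank 5; reducing to Smith normal form yields diagonal entries (1,1,1,1,1).

∂_2: C_2 → C_1 sends each 2-simplex [p,q,r] to [q,r] − [p,r] + [p,q]. For instance
  ∂[v_1,v_3,v_4] = [v_3,v_4] − [v_1,v_4] + [v_1,v_3],
  ∂[v_3,v_4,v_5] = [v_4,v_5] − [v_3,v_5] + [v_3,v_4].
As a 15×10 matrix over Z this has rank 10, with invariant factors (1,1,1,1,1,1,1,1,1,2).

Computing H_k = (kernel of ∂_k) / (image of ∂_{k+1}):

  H_0: rank C_0 − rank ∂_1 = 6 − 5 = 1, and the invariant factors of ∂_1 are all 1, so H_0 ≅ Z.
  H_1: rank ker ∂_1 − rank ∂_2 = (15 − 5) − 10 = 0, and ∂_2 has invariant factor 2 > 1, so H_1 ≅ Z/2.
  H_2: rank ker ∂_2 − rank ∂_3 = (10 − 10) − 0 = 0, and there is no ∂_3, so H_2 ≅ 0.

As a check, the Euler characteristic is 6 − 15 + 10 = 1, which agrees with 1 − 0 + 0 = 1.
(K is a triangulation of the real projective plane RP^2.)

H_0 = Z,  H_1 = Z/2,  H_2 = 0.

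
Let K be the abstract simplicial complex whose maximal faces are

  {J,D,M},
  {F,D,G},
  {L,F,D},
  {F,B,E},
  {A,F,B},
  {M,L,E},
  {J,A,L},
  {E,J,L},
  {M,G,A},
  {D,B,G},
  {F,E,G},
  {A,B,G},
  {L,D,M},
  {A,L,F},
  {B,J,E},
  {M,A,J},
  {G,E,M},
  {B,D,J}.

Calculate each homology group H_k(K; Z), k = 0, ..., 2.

H_0 ≅ Z,  H_1 ≅ Z ⊕ Z_2,  H_2 = 0.

Take the total order A < B < D < E < F < G < J < L < M on the vertex set. Then K (dimension 2) consists of the simplices:

  0-simplices (9): A, B, D, E, F, G, J, L, M
  1-simplices (27): AB, AF, AG, AJ, AL, AM, BD, BE, BF, BG, BJ, DF, DG, DJ, DL, DM, EF, EG, EJ, EL, EM, FG, FL, GM, JL, JM, LM
  2-simplices (18): ABF, ABG, AFL, AGM, AJL, AJM, BDG, BDJ, BEF, BEJ, DFG, DFL, DJM, DLM, EFG, EGM, EJL, ELM

so the chain groups are C_0 ≅ Z^9, C_1 ≅ Z^27, C_2 ≅ Z^18.

∂_1: C_1 → C_0 is given by ∂[p,q] = [q] − [p]. For instance
  ∂AM = M − A.
This gives a 9×27 integer matrix of rank 8; reducing to Smith normal form yields diagonal entries (1,1,1,1,1,1,1,1).

∂_2: C_2 → C_1 sends each 2-simplex [p,q,r] to [q,r] − [p,r] + [p,q]. For instance
  ∂AJL = JL − AL + AJ,
  ∂AJM = JM − AM + AJ.
The 27×18 boundary matrix has rank 18 and Smith normal form diag(1,1,1,1,1,1,1,1,1,1,1,1,1,1,1,1,1,2).

Reading off H_k = ker ∂_k / im ∂_{k+1}:

  H_0: rank C_0 − rank ∂_1 = 9 − 8 = 1, and the invariant factors of ∂_1 are all 1, so H_0 = Z.
  H_1: rank ker ∂_1 − rank ∂_2 = (27 − 8) − 18 = 1, and ∂_2 has invariant factor 2 > 1, so H_1 = Z ⊕ Z_2.
  H_2: rank ker ∂_2 − rank ∂_3 = (18 − 18) − 0 = 0, and there is no ∂_3, so H_2 = 0.

(K is a triangulation of the Klein bottle.)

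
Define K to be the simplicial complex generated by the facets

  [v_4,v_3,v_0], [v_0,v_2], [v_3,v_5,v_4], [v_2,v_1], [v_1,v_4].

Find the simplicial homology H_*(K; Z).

Fix the vertex order v_0 < v_1 < v_2 < v_3 < v_4 < v_5 and write every simplex with vertices in increasing order. Then dim K = 2 and the simplices of K are:

  0-simplices (6): [v_0], [v_1], [v_2], [v_3], [v_4], [v_5]
  1-simplices (8): [v_0,v_2], [v_0,v_3], [v_0,v_4], [v_1,v_2], [v_1,v_4], [v_3,v_4], [v_3,v_5], [v_4,v_5]
  2-simplices (2): [v_0,v_3,v_4], [v_3,v_4,v_5]

Hence C_0 ≅ Z^6, C_1 ≅ Z^8, C_2 ≅ Z^2.

The boundary map ∂_1: C_1 → C_0 is given by ∂[p,q] = [q] − [p]. For instance
  ∂[v_4,v_5] = [v_5] − [v_4].
This gives a 6×8 integer matrix of rank 5; reducing to Smith normal form yields diagonal entries (1,1,1,1,1).

Boundary ∂_2: C_2 → C_1 sends each 2-simplex [p,q,r] to [q,r] − [p,r] + [p,q]. For instance
  ∂[v_3,v_4,v_5] = [v_4,v_5] − [v_3,v_5] + [v_3,v_4],
  ∂[v_0,v_3,v_4] = [v_3,v_4] − [v_0,v_4] + [v_0,v_3].
This gives a 8×2 integer matrix of rank 2; reducing to Smith normal form yields diagonal entries (1,1).

Now H_k = ker ∂_k / im ∂_{k+1}, so:

  H_0: rank C_0 − rank ∂_1 = 6 − 5 = 1, and the invariant factors of ∂_1 are all 1, so H_0 ≅ Z.
  H_1: rank ker ∂_1 − rank ∂_2 = (8 − 5) − 2 = 1, and the invariant factors of ∂_2 are all 1, so H_1 ≅ Z.
  H_2: rank ker ∂_2 − rank ∂_3 = (2 − 2) − 0 = 0, and there is no ∂_3, so H_2 ≅ 0.

H_0 ≅ Z,  H_1 ≅ Z,  H_2 = 0.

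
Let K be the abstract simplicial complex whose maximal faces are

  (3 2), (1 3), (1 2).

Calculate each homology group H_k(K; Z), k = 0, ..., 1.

Order the vertices as 1 < 2 < 3. Listing each simplex with vertices in this order, K has dimension 1 with simplices:

  0-simplices (3): [1], [2], [3]
  1-simplices (3): [1,2], [1,3], [2,3]

so the chain groups are C_0 ≅ Z^3, C_1 ≅ Z^3.

Boundary ∂_1: C_1 → C_0 maps an edge to its endpoints' difference, ∂[p,q] = q − p.
This gives a 3×3 integer matrix of rank 2; reducing to Smith normal form yields diagonal entries (1,1).

From H_k ≅ ker(∂_k) / im(∂_{k+1}) we obtain:

  H_0: rank C_0 − rank ∂_1 = 3 − 2 = 1, and the invariant factors of ∂_1 are all 1, so H_0 = Z.
  H_1: rank ker ∂_1 − rank ∂_2 = (3 − 2) − 0 = 1, and there is no ∂_2, so H_1 = Z.

As a check, the Euler characteristic is 3 − 3 = 0, which agrees with 1 − 1 = 0.

H_0 = Z,  H_1 = Z.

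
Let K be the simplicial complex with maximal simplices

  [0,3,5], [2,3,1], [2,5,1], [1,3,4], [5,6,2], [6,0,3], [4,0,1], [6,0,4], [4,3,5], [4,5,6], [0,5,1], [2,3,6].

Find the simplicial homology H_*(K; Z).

H_0 ≅ Z,  H_1 ≅ Z/2,  H_2 = 0.

We work with the vertex ordering 0 < 1 < 2 < 3 < 4 < 5 < 6. The simplices of K, each written with vertices in increasing order, are:

  0-simplices (7): [0], [1], [2], [3], [4], [5], [6]
  1-simplices (18): [0,1], [0,3], [0,4], [0,5], [0,6], [1,2], [1,3], [1,4], [1,5], [2,3], [2,5], [2,6], [3,4], [3,5], [3,6], [4,5], [4,6], [5,6]
  2-simplices (12): [0,1,4], [0,1,5], [0,3,5], [0,3,6], [0,4,6], [1,2,3], [1,2,5], [1,3,4], [2,3,6], [2,5,6], [3,4,5], [4,5,6]

giving chain groups C_0 ≅ Z^7, C_1 ≅ Z^18, C_2 ≅ Z^12.

The boundary map ∂_1: C_1 → C_0 maps an edge to its endpoints' difference, ∂[p,q] = q − p.
As a 7×18 matrix over Z this has rank 6, with invariant factors (1,1,1,1,1,1).

The boundary map ∂_2: C_2 → C_1 maps a triangle to the signed sum of its edges. For instance
  ∂[1,3,4] = [3,4] − [1,4] + [1,3],
  ∂[0,3,6] = [3,6] − [0,6] + [0,3].
The resulting 18×12 matrix has rank 12, and its Smith normal form has invariant factors (1,1,1,1,1,1,1,1,1,1,1,2).

Reading off H_k = ker ∂_k / im ∂_{k+1}:

  H_0: rank C_0 − rank ∂_1 = 7 − 6 = 1, and the invariant factors of ∂_1 are all 1, so H_0 = Z.
  H_1: rank ker ∂_1 − rank ∂_2 = (18 − 6) − 12 = 0, and ∂_2 has invariant factor 2 > 1, so H_1 = Z/2.
  H_2: rank ker ∂_2 − rank ∂_3 = (12 − 12) − 0 = 0, and there is no ∂_3, so H_2 = 0.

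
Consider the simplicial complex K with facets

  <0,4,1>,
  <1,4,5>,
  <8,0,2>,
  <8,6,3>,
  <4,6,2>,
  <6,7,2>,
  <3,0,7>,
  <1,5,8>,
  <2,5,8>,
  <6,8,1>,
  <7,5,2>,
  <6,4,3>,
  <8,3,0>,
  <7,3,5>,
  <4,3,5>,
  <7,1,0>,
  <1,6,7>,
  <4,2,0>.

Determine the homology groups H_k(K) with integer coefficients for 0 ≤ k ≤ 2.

H_0 ≅ Z,  H_1 ≅ Z^2,  H_2 ≅ Z.

K has 9 vertices, 27 edges, 18 triangles.
rank ∂_0 = 0, rank ∂_1 = 8 ⇒ b_0 = 9 − 0 − 8 = 1; all invariant factors of ∂_1 are 1 so no torsion. So H_0 ≅ Z.
rank ∂_1 = 8, rank ∂_2 = 17 ⇒ b_1 = 27 − 8 − 17 = 2; all invariant factors of ∂_2 are 1 so no torsion. So H_1 ≅ Z^2.
rank ∂_2 = 17, rank ∂_3 = 0 ⇒ b_2 = 18 − 17 − 0 = 1. So H_2 ≅ Z.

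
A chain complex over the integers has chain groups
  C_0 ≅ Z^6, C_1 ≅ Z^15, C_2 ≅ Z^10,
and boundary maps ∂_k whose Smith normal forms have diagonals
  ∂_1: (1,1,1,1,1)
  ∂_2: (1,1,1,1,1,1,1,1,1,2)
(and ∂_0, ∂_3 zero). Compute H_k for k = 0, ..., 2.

H_0 ≅ Z,  H_1 ≅ Z_2,  H_2 = 0.

H_0: b_0 = 6 − 0 − 5 = 1; torsion from ∂_1 factors > 1: none. So H_0 ≅ Z.
H_1: b_1 = 15 − 5 − 10 = 0; torsion from ∂_2 factors > 1: [2]. So H_1 ≅ Z_2.
H_2: b_2 = 10 − 10 − 0 = 0; torsion from ∂_3 factors > 1: none. So H_2 ≅ 0.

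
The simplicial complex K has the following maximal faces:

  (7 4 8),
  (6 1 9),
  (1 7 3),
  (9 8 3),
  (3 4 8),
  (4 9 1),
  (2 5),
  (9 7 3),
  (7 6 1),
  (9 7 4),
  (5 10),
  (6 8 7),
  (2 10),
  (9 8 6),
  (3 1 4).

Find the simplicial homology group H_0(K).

H_0 ≅ Z^2.

Take the total order 1 < 2 < 3 < 4 < 5 < 6 < 7 < 8 < 9 < 10 on the vertex set. Then K (dimension 2) consists of the simplices:

  0-simplices (10): [1], [2], [3], [4], [5], [6], [7], [8], [9], [10]
  1-simplices (21): [1,3], [1,4], [1,6], [1,7], [1,9], [2,5], [2,10], [3,4], [3,7], [3,8], [3,9], [4,7], [4,8], [4,9], [5,10], [6,7], [6,8], [6,9], [7,8], [7,9], [8,9]
  2-simplices (12): [1,3,4], [1,3,7], [1,4,9], [1,6,7], [1,6,9], [3,4,8], [3,7,9], [3,8,9], [4,7,8], [4,7,9], [6,7,8], [6,8,9]

so the chain groups are C_0 ≅ Z^10, C_1 ≅ Z^21, C_2 ≅ Z^12.

Boundary ∂_1: C_1 → C_0 is given by ∂[p,q] = [q] − [p].
The 10×21 boundary matrix has rank 8 and Smith normal form diag(1,1,1,1,1,1,1,1).

The boundary map ∂_2: C_2 → C_1 acts by ∂[p,q,r] = [q,r] − [p,r] + [p,q]. For instance
  ∂[3,4,8] = [4,8] − [3,8] + [3,4],
  ∂[6,8,9] = [8,9] − [6,9] + [6,8].
This gives a 21×12 integer matrix of rank 12; reducing to Smith normal form yields diagonal entries (1,1,1,1,1,1,1,1,1,1,1,2).

From H_k ≅ ker(∂_k) / im(∂_{k+1}) we obtain:

  H_0: rank C_0 − rank ∂_1 = 10 − 8 = 2, and the invariant factors of ∂_1 are all 1, so H_0 = Z^2.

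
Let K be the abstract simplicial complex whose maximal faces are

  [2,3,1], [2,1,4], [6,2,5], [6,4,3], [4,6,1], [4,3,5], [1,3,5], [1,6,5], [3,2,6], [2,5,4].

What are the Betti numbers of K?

Order the vertices as 1 < 2 < 3 < 4 < 5 < 6. Listing each simplex with vertices in this order, K has dimension 2 with simplices:

  0-simplices (6): [1], [2], [3], [4], [5], [6]
  1-simplices (15): [1,2], [1,3], [1,4], [1,5], [1,6], [2,3], [2,4], [2,5], [2,6], [3,4], [3,5], [3,6], [4,5], [4,6], [5,6]
  2-simplices (10): [1,2,3], [1,2,4], [1,3,5], [1,4,6], [1,5,6], [2,3,6], [2,4,5], [2,5,6], [3,4,5], [3,4,6]

giving chain groups C_0 ≅ Z^6, C_1 ≅ Z^15, C_2 ≅ Z^10.

Boundary ∂_1: C_1 → C_0 maps an edge to its endpoints' difference, ∂[p,q] = q − p.
The 6×15 boundary matrix has rank 5 and Smith normal form diag(1,1,1,1,1).

Boundary ∂_2: C_2 → C_1 maps a triangle to the signed sum of its edges. For instance
  ∂[1,2,3] = [2,3] − [1,3] + [1,2],
  ∂[2,4,5] = [4,5] − [2,5] + [2,4].
The 15×10 boundary matrix has rank 10 and Smith normal form diag(1,1,1,1,1,1,1,1,1,2).

From H_k ≅ ker(∂_k) / im(∂_{k+1}) we obtain:

  H_0: rank C_0 − rank ∂_1 = 6 − 5 = 1, and the invariant factors of ∂_1 are all 1, so H_0 = Z.
  H_1: rank ker ∂_1 − rank ∂_2 = (15 − 5) − 10 = 0, and ∂_2 has invariant factor 2 > 1, so H_1 = Z_2.
  H_2: rank ker ∂_2 − rank ∂_3 = (10 − 10) − 0 = 0, and there is no ∂_3, so H_2 = 0.

As a check, the Euler characteristic is 6 − 15 + 10 = 1, which agrees with 1 − 0 + 0 = 1.

Hence the Betti numbers are b_0 = 1, b_1 = 0, b_2 = 0.

b_0 = 1, b_1 = 0, b_2 = 0.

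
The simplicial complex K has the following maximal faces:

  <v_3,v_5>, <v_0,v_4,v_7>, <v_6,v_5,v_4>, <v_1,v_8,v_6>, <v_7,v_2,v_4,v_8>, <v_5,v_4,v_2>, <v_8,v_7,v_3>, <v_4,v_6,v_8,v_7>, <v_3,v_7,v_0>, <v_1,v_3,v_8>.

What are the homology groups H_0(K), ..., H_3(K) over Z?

H_0 ≅ Z,  H_1 ≅ Z,  H_2 = 0,  H_3 = 0.

Order the vertices as v_0 < v_1 < v_2 < v_3 < v_4 < v_5 < v_6 < v_7 < v_8. Listing each simplex with vertices in this order, K has dimension 3 with simplices:

  0-simplices (9): [v_0], [v_1], [v_2], [v_3], [v_4], [v_5], [v_6], [v_7], [v_8]
  1-simplices (21): (21 of them)
  2-simplices (14): (14 of them)
  3-simplices (2): [v_2,v_4,v_7,v_8], [v_4,v_6,v_7,v_8]

so the chain groups are C_0 ≅ Z^9, C_1 ≅ Z^21, C_2 ≅ Z^14, C_3 ≅ Z^2.

The boundary map ∂_1: C_1 → C_0 is given by ∂[p,q] = [q] − [p].
As a 9×21 matrix over Z this has rank 8, with invariant factors (1,1,1,1,1,1,1,1).

The boundary map ∂_2: C_2 → C_1 acts by ∂[p,q,r] = [q,r] − [p,r] + [p,q]. For instance
  ∂[v_0,v_3,v_7] = [v_3,v_7] − [v_0,v_7] + [v_0,v_3],
  ∂[v_2,v_4,v_8] = [v_4,v_8] − [v_2,v_8] + [v_2,v_4].
The 21×14 boundary matrix has rank 12 and Smith normal form diag(1,1,1,1,1,1,1,1,1,1,1,1).

∂_3: C_3 → C_2 sends each 3-simplex σ to the alternating sum Σ_i (−1)^i (σ with its i-th vertex removed). For instance
  ∂[v_4,v_6,v_7,v_8] = [v_6,v_7,v_8] − [v_4,v_7,v_8] + [v_4,v_6,v_8] − [v_4,v_6,v_7],
  ∂[v_2,v_4,v_7,v_8] = [v_4,v_7,v_8] − [v_2,v_7,v_8] + [v_2,v_4,v_8] − [v_2,v_4,v_7].
As a 14×2 matrix over Z this has rank 2, with invariant factors (1,1).

Computing H_k = (kernel of ∂_k) / (image of ∂_{k+1}):

  H_0: rank C_0 − rank ∂_1 = 9 − 8 = 1, and the invariant factors of ∂_1 are all 1, so H_0 = Z.
  H_1: rank ker ∂_1 − rank ∂_2 = (21 − 8) − 12 = 1, and the invariant factors of ∂_2 are all 1, so H_1 = Z.
  H_2: rank ker ∂_2 − rank ∂_3 = (14 − 12) − 2 = 0, and the invariant factors of ∂_3 are all 1, so H_2 = 0.
  H_3: rank ker ∂_3 − rank ∂_4 = (2 − 2) − 0 = 0, and there is no ∂_4, so H_3 = 0.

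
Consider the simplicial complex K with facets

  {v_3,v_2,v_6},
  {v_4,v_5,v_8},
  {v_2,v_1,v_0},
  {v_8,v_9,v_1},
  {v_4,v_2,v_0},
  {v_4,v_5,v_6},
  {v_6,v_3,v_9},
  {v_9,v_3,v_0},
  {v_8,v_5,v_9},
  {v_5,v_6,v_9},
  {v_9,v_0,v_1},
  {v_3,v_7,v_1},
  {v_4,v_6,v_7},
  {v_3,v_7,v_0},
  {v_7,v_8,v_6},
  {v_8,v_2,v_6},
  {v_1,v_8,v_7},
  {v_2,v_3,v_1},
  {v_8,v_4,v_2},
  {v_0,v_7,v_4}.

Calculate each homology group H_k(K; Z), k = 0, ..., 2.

Fix the vertex order v_0 < v_1 < v_2 < v_3 < v_4 < v_5 < v_6 < v_7 < v_8 < v_9 and write every simplex with vertices in increasing order. Then dim K = 2 and the simplices of K are:

  0-simplices (10): [v_0], [v_1], [v_2], [v_3], [v_4], [v_5], [v_6], [v_7], [v_8], [v_9]
  1-simplices (30): (30 of them)
  2-simplices (20): (20 of them)

Hence C_0 ≅ Z^10, C_1 ≅ Z^30, C_2 ≅ Z^20.

The boundary map ∂_1: C_1 → C_0 sends each edge [p,q] (with p < q) to q − p. For instance
  ∂[v_1,v_2] = [v_2] − [v_1].
The resulting 10×30 matrix has rank 9, and its Smith normal form has invariant factors (1,1,1,1,1,1,1,1,1).

Boundary ∂_2: C_2 → C_1 acts by ∂[p,q,r] = [q,r] − [p,r] + [p,q]. For instance
  ∂[v_1,v_2,v_3] = [v_2,v_3] − [v_1,v_3] + [v_1,v_2],
  ∂[v_0,v_3,v_9] = [v_3,v_9] − [v_0,v_9] + [v_0,v_3].
This gives a 30×20 integer matrix of rank 20; reducing to Smith normal form yields diagonal entries (1,1,1,1,1,1,1,1,1,1,1,1,1,1,1,1,1,1,1,2).

From H_k ≅ ker(∂_k) / im(∂_{k+1}) we obtain:

  H_0: rank C_0 − rank ∂_1 = 10 − 9 = 1, and the invariant factors of ∂_1 are all 1, so H_0 ≅ Z.
  H_1: rank ker ∂_1 − rank ∂_2 = (30 − 9) − 20 = 1, and ∂_2 has invariant factor 2 > 1, so H_1 ≅ Z ⊕ Z/2Z.
  H_2: rank ker ∂_2 − rank ∂_3 = (20 − 20) − 0 = 0, and there is no ∂_3, so H_2 ≅ 0.

As a check, the Euler characteristic is 10 − 30 + 20 = 0, which agrees with 1 − 1 + 0 = 0.

H_0 = Z,  H_1 = Z ⊕ Z/2Z,  H_2 = 0.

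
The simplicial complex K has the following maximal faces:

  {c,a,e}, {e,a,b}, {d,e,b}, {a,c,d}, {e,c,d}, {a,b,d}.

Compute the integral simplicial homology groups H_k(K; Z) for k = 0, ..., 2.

H_0 ≅ Z,  H_1 = 0,  H_2 ≅ Z.

We work with the vertex ordering a < b < c < d < e. The simplices of K, each written with vertices in increasing order, are:

  0-simplices (5): a, b, c, d, e
  1-simplices (9): ab, ac, ad, ae, bd, be, cd, ce, de
  2-simplices (6): abd, abe, acd, ace, bde, cde

so the chain groups are C_0 ≅ Z^5, C_1 ≅ Z^9, C_2 ≅ Z^6.

Boundary ∂_1: C_1 → C_0 is given by ∂[p,q] = [q] − [p].
The resulting 5×9 matrix has rank 4, and its Smith normal form has invariant factors (1,1,1,1).

The boundary map ∂_2: C_2 → C_1 sends each 2-simplex [p,q,r] to [q,r] − [p,r] + [p,q]. For instance
  ∂abe = be − ae + ab,
  ∂acd = cd − ad + ac.
This gives a 9×6 integer matrix of rank 5; reducing to Smith normal form yields diagonal entries (1,1,1,1,1).

Reading off H_k = ker ∂_k / im ∂_{k+1}:

  H_0: rank C_0 − rank ∂_1 = 5 − 4 = 1, and the invariant factors of ∂_1 are all 1, so H_0 = Z.
  H_1: rank ker ∂_1 − rank ∂_2 = (9 − 4) − 5 = 0, and the invariant factors of ∂_2 are all 1, so H_1 = 0.
  H_2: rank ker ∂_2 − rank ∂_3 = (6 − 5) − 0 = 1, and there is no ∂_3, so H_2 = Z.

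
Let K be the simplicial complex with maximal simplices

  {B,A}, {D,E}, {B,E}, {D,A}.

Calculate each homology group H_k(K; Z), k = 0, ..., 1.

Order the vertices as A < B < D < E. Listing each simplex with vertices in this order, K has dimension 1 with simplices:

  0-simplices (4): A, B, D, E
  1-simplices (4): AB, AD, BE, DE

Hence C_0 ≅ Z^4, C_1 ≅ Z^4.

The boundary map ∂_1: C_1 → C_0 maps an edge to its endpoints' difference, ∂[p,q] = q − p. For instance
  ∂AB = B − A.
As a 4×4 matrix over Z this has rank 3, with invariant factors (1,1,1).

Reading off H_k = ker ∂_k / im ∂_{k+1}:

  H_0: rank C_0 − rank ∂_1 = 4 − 3 = 1, and the invariant factors of ∂_1 are all 1, so H_0 = Z.
  H_1: rank ker ∂_1 − rank ∂_2 = (4 − 3) − 0 = 1, and there is no ∂_2, so H_1 = Z.

(K is a triangulation of the circle S^1.)

H_0 ≅ Z,  H_1 ≅ Z.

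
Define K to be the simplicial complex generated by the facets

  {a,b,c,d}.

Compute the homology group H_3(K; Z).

H_3 ≅ 0.

Order the vertices as a < b < c < d. Listing each simplex with vertices in this order, K has dimension 3 with simplices:

  0-simplices (4): a, b, c, d
  1-simplices (6): ab, ac, ad, bc, bd, cd
  2-simplices (4): abc, abd, acd, bcd
  3-simplices (1): abcd

Hence C_0 ≅ Z^4, C_1 ≅ Z^6, C_2 ≅ Z^4, C_3 ≅ Z^1.

The boundary map ∂_1: C_1 → C_0 maps an edge to its endpoints' difference, ∂[p,q] = q − p. For instance
  ∂ad = d − a.
The 4×6 boundary matrix has rank 3 and Smith normal form diag(1,1,1).

∂_2: C_2 → C_1 acts by ∂[p,q,r] = [q,r] − [p,r] + [p,q]. For instance
  ∂acd = cd − ad + ac,
  ∂abd = bd − ad + ab.
The 6×4 boundary matrix has rank 3 and Smith normal form diag(1,1,1).

Boundary ∂_3: C_3 → C_2 sends each 3-simplex σ to the alternating sum Σ_i (−1)^i (σ with its i-th vertex removed). For instance
  ∂abcd = bcd − acd + abd − abc.
The resulting 4×1 matrix has rank 1, and its Smith normal form has invariant factors (1).

Computing H_k = (kernel of ∂_k) / (image of ∂_{k+1}):

  H_3: rank ker ∂_3 − rank ∂_4 = (1 − 1) − 0 = 0, and there is no ∂_4, so H_3 ≅ 0.

(K is a triangulation of the 3-simplex.)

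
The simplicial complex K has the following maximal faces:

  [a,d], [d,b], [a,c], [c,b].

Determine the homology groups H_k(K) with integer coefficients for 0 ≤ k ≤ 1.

H_0 = Z,  H_1 = Z.

Take the total order a < b < c < d on the vertex set. Then K (dimension 1) consists of the simplices:

  0-simplices (4): a, b, c, d
  1-simplices (4): ac, ad, bc, bd

Hence C_0 ≅ Z^4, C_1 ≅ Z^4.

Boundary ∂_1: C_1 → C_0 is given by ∂[p,q] = [q] − [p]. For instance
  ∂ad = d − a.
This gives a 4×4 integer matrix of rank 3; reducing to Smith normal form yields diagonal entries (1,1,1).

Now H_k = ker ∂_k / im ∂_{k+1}, so:

  H_0: rank C_0 − rank ∂_1 = 4 − 3 = 1, and the invariant factors of ∂_1 are all 1, so H_0 = Z.
  H_1: rank ker ∂_1 − rank ∂_2 = (4 − 3) − 0 = 1, and there is no ∂_2, so H_1 = Z.

As a check, the Euler characteristic is 4 − 4 = 0, which agrees with 1 − 1 = 0.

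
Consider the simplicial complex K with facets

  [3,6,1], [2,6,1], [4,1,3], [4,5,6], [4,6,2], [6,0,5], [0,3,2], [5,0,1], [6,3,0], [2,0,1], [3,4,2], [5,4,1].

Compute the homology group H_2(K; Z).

K has 7 vertices, 18 edges, 12 triangles.
rank ∂_2 = 12, rank ∂_3 = 0 ⇒ b_2 = 12 − 12 − 0 = 0. So H_2 = 0.

H_2 = 0.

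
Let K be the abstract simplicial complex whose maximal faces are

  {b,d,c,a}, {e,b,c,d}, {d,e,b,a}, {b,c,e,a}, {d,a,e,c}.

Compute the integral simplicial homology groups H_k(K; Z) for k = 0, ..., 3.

H_0 = Z,  H_1 = 0,  H_2 = 0,  H_3 = Z.

Order the vertices as a < b < c < d < e. Listing each simplex with vertices in this order, K has dimension 3 with simplices:

  0-simplices (5): a, b, c, d, e
  1-simplices (10): ab, ac, ad, ae, bc, bd, be, cd, ce, de
  2-simplices (10): abc, abd, abe, acd, ace, ade, bcd, bce, bde, cde
  3-simplices (5): abcd, abce, abde, acde, bcde

giving chain groups C_0 ≅ Z^5, C_1 ≅ Z^10, C_2 ≅ Z^10, C_3 ≅ Z^5.

Boundary ∂_1: C_1 → C_0 sends each edge [p,q] (with p < q) to q − p. For instance
  ∂ce = e − c.
The 5×10 boundary matrix has rank 4 and Smith normal form diag(1,1,1,1).

The boundary map ∂_2: C_2 → C_1 acts by ∂[p,q,r] = [q,r] − [p,r] + [p,q]. For instance
  ∂bde = de − be + bd,
  ∂bce = ce − be + bc.
The 10×10 boundary matrix has rank 6 and Smith normal form diag(1,1,1,1,1,1).

∂_3: C_3 → C_2 sends each 3-simplex σ to the alternating sum Σ_i (−1)^i (σ with its i-th vertex removed). For instance
  ∂abcd = bcd − acd + abd − abc,
  ∂bcde = cde − bde + bce − bcd.
The resulting 10×5 matrix has rank 4, and its Smith normal form has invariant factors (1,1,1,1).

Reading off H_k = ker ∂_k / im ∂_{k+1}:

  H_0: rank C_0 − rank ∂_1 = 5 − 4 = 1, and the invariant factors of ∂_1 are all 1, so H_0 = Z.
  H_1: rank ker ∂_1 − rank ∂_2 = (10 − 4) − 6 = 0, and the invariant factors of ∂_2 are all 1, so H_1 = 0.
  H_2: rank ker ∂_2 − rank ∂_3 = (10 − 6) − 4 = 0, and the invariant factors of ∂_3 are all 1, so H_2 = 0.
  H_3: rank ker ∂_3 − rank ∂_4 = (5 − 4) − 0 = 1, and there is no ∂_4, so H_3 = Z.

(K is a triangulation of the 3-sphere S^3.)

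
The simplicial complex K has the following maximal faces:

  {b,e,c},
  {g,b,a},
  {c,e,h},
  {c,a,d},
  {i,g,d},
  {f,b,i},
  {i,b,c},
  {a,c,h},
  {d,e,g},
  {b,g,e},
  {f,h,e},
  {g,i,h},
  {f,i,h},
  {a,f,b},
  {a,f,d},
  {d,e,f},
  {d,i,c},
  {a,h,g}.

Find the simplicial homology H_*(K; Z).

H_0 ≅ Z,  H_1 ≅ Z^2,  H_2 ≅ Z.

We work with the vertex ordering a < b < c < d < e < f < g < h < i. The simplices of K, each written with vertices in increasing order, are:

  0-simplices (9): a, b, c, d, e, f, g, h, i
  1-simplices (27): ab, ac, ad, af, ag, ah, bc, be, bf, bg, bi, cd, ce, ch, ci, de, df, dg, di, ef, eg, eh, fh, fi, gh, gi, hi
  2-simplices (18): abf, abg, acd, ach, adf, agh, bce, bci, beg, bfi, cdi, ceh, def, deg, dgi, efh, fhi, ghi

so the chain groups are C_0 ≅ Z^9, C_1 ≅ Z^27, C_2 ≅ Z^18.

∂_1: C_1 → C_0 maps an edge to its endpoints' difference, ∂[p,q] = q − p. For instance
  ∂gi = i − g.
As a 9×27 matrix over Z this has rank 8, with invariant factors (1,1,1,1,1,1,1,1).

Boundary ∂_2: C_2 → C_1 sends each 2-simplex [p,q,r] to [q,r] − [p,r] + [p,q]. For instance
  ∂bfi = fi − bi + bf,
  ∂adf = df − af + ad.
As a 27×18 matrix over Z this has rank 17, with invariant factors (1,1,1,1,1,1,1,1,1,1,1,1,1,1,1,1,1).

Computing H_k = (kernel of ∂_k) / (image of ∂_{k+1}):

  H_0: rank C_0 − rank ∂_1 = 9 − 8 = 1, and the invariant factors of ∂_1 are all 1, so H_0 = Z.
  H_1: rank ker ∂_1 − rank ∂_2 = (27 − 8) − 17 = 2, and the invariant factors of ∂_2 are all 1, so H_1 = Z^2.
  H_2: rank ker ∂_2 − rank ∂_3 = (18 − 17) − 0 = 1, and there is no ∂_3, so H_2 = Z.

As a check, the Euler characteristic is 9 − 27 + 18 = 0, which agrees with 1 − 2 + 1 = 0.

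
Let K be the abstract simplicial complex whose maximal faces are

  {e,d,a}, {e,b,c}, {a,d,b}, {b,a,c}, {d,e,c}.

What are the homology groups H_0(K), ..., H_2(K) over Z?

H_0 = Z,  H_1 = Z,  H_2 = 0.

We work with the vertex ordering a < b < c < d < e. The simplices of K, each written with vertices in increasing order, are:

  0-simplices (5): a, b, c, d, e
  1-simplices (10): ab, ac, ad, ae, bc, bd, be, cd, ce, de
  2-simplices (5): abc, abd, ade, bce, cde

giving chain groups C_0 ≅ Z^5, C_1 ≅ Z^10, C_2 ≅ Z^5.

The boundary map ∂_1: C_1 → C_0 maps an edge to its endpoints' difference, ∂[p,q] = q − p. For instance
  ∂ac = c − a.
As a 5×10 matrix over Z this has rank 4, with invariant factors (1,1,1,1).

Boundary ∂_2: C_2 → C_1 maps a triangle to the signed sum of its edges. For instance
  ∂ade = de − ae + ad,
  ∂bce = ce − be + bc.
As a 10×5 matrix over Z this has rank 5, with invariant factors (1,1,1,1,1).

From H_k ≅ ker(∂_k) / im(∂_{k+1}) we obtain:

  H_0: rank C_0 − rank ∂_1 = 5 − 4 = 1, and the invariant factors of ∂_1 are all 1, so H_0 ≅ Z.
  H_1: rank ker ∂_1 − rank ∂_2 = (10 − 4) − 5 = 1, and the invariant factors of ∂_2 are all 1, so H_1 ≅ Z.
  H_2: rank ker ∂_2 − rank ∂_3 = (5 − 5) − 0 = 0, and there is no ∂_3, so H_2 ≅ 0.

(K is a triangulation of the Möbius band.)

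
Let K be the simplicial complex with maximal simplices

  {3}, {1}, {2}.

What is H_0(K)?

H_0 ≅ Z^3.

Fix the vertex order 1 < 2 < 3 and write every simplex with vertices in increasing order. Then dim K = 0 and the simplices of K are:

  0-simplices (3): [1], [2], [3]

Hence C_0 ≅ Z^3.

From H_k ≅ ker(∂_k) / im(∂_{k+1}) we obtain:

  H_0: rank C_0 − rank ∂_1 = 3 − 0 = 3, and there is no ∂_1, so H_0 ≅ Z^3.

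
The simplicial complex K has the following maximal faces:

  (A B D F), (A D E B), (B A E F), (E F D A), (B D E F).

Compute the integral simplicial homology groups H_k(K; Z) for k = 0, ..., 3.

Take the total order A < B < D < E < F on the vertex set. Then K (dimension 3) consists of the simplices:

  0-simplices (5): A, B, D, E, F
  1-simplices (10): AB, AD, AE, AF, BD, BE, BF, DE, DF, EF
  2-simplices (10): ABD, ABE, ABF, ADE, ADF, AEF, BDE, BDF, BEF, DEF
  3-simplices (5): ABDE, ABDF, ABEF, ADEF, BDEF

Hence C_0 ≅ Z^5, C_1 ≅ Z^10, C_2 ≅ Z^10, C_3 ≅ Z^5.

Boundary ∂_1: C_1 → C_0 maps an edge to its endpoints' difference, ∂[p,q] = q − p. For instance
  ∂DF = F − D.
As a 5×10 matrix over Z this has rank 4, with invariant factors (1,1,1,1).

∂_2: C_2 → C_1 sends each 2-simplex [p,q,r] to [q,r] − [p,r] + [p,q]. For instance
  ∂BDE = DE − BE + BD,
  ∂ADF = DF − AF + AD.
As a 10×10 matrix over Z this has rank 6, with invariant factors (1,1,1,1,1,1).

The boundary map ∂_3: C_3 → C_2 sends each 3-simplex σ to the alternating sum Σ_i (−1)^i (σ with its i-th vertex removed). For instance
  ∂ADEF = DEF − AEF + ADF − ADE,
  ∂ABEF = BEF − AEF + ABF − ABE.
As a 10×5 matrix over Z this has rank 4, with invariant factors (1,1,1,1).

Reading off H_k = ker ∂_k / im ∂_{k+1}:

  H_0: rank C_0 − rank ∂_1 = 5 − 4 = 1, and the invariant factors of ∂_1 are all 1, so H_0 = Z.
  H_1: rank ker ∂_1 − rank ∂_2 = (10 − 4) − 6 = 0, and the invariant factors of ∂_2 are all 1, so H_1 = 0.
  H_2: rank ker ∂_2 − rank ∂_3 = (10 − 6) − 4 = 0, and the invariant factors of ∂_3 are all 1, so H_2 = 0.
  H_3: rank ker ∂_3 − rank ∂_4 = (5 − 4) − 0 = 1, and there is no ∂_4, so H_3 = Z.

As a check, the Euler characteristic is 5 − 10 + 10 − 5 = 0, which agrees with 1 − 0 + 0 − 1 = 0.

H_0 ≅ Z,  H_1 = 0,  H_2 = 0,  H_3 ≅ Z.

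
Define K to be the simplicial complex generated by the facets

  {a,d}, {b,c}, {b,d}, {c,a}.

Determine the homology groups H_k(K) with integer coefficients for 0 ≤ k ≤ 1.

H_0 ≅ Z,  H_1 ≅ Z.

Take the total order a < b < c < d on the vertex set. Then K (dimension 1) consists of the simplices:

  0-simplices (4): a, b, c, d
  1-simplices (4): ac, ad, bc, bd

Hence C_0 ≅ Z^4, C_1 ≅ Z^4.

Boundary ∂_1: C_1 → C_0 sends each edge [p,q] (with p < q) to q − p. For instance
  ∂ac = c − a.
This gives a 4×4 integer matrix of rank 3; reducing to Smith normal form yields diagonal entries (1,1,1).

Now H_k = ker ∂_k / im ∂_{k+1}, so:

  H_0: rank C_0 − rank ∂_1 = 4 − 3 = 1, and the invariant factors of ∂_1 are all 1, so H_0 = Z.
  H_1: rank ker ∂_1 − rank ∂_2 = (4 − 3) − 0 = 1, and there is no ∂_2, so H_1 = Z.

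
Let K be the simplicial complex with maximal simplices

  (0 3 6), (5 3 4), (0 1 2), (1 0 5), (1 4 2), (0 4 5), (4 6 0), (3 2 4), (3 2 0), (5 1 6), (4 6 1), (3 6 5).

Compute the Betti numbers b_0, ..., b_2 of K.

Fix the vertex order 0 < 1 < 2 < 3 < 4 < 5 < 6 and write every simplex with vertices in increasing order. Then dim K = 2 and the simplices of K are:

  0-simplices (7): [0], [1], [2], [3], [4], [5], [6]
  1-simplices (18): [0,1], [0,2], [0,3], [0,4], [0,5], [0,6], [1,2], [1,4], [1,5], [1,6], [2,3], [2,4], [3,4], [3,5], [3,6], [4,5], [4,6], [5,6]
  2-simplices (12): [0,1,2], [0,1,5], [0,2,3], [0,3,6], [0,4,5], [0,4,6], [1,2,4], [1,4,6], [1,5,6], [2,3,4], [3,4,5], [3,5,6]

giving chain groups C_0 ≅ Z^7, C_1 ≅ Z^18, C_2 ≅ Z^12.

The boundary map ∂_1: C_1 → C_0 sends each edge [p,q] (with p < q) to q − p.
This gives a 7×18 integer matrix of rank 6; reducing to Smith normal form yields diagonal entries (1,1,1,1,1,1).

The boundary map ∂_2: C_2 → C_1 sends each 2-simplex [p,q,r] to [q,r] − [p,r] + [p,q]. For instance
  ∂[1,2,4] = [2,4] − [1,4] + [1,2],
  ∂[2,3,4] = [3,4] − [2,4] + [2,3].
As a 18×12 matrix over Z this has rank 12, with invariant factors (1,1,1,1,1,1,1,1,1,1,1,2).

Now H_k = ker ∂_k / im ∂_{k+1}, so:

  H_0: rank C_0 − rank ∂_1 = 7 − 6 = 1, and the invariant factors of ∂_1 are all 1, so H_0 ≅ Z.
  H_1: rank ker ∂_1 − rank ∂_2 = (18 − 6) − 12 = 0, and ∂_2 has invariant factor 2 > 1, so H_1 ≅ Z_2.
  H_2: rank ker ∂_2 − rank ∂_3 = (12 − 12) − 0 = 0, and there is no ∂_3, so H_2 ≅ 0.

As a check, the Euler characteristic is 7 − 18 + 12 = 1, which agrees with 1 − 0 + 0 = 1.
(K is a triangulation of the real projective plane RP^2.)

Hence the Betti numbers are b_0 = 1, b_1 = 0, b_2 = 0.

b_0 = 1, b_1 = 0, b_2 = 0.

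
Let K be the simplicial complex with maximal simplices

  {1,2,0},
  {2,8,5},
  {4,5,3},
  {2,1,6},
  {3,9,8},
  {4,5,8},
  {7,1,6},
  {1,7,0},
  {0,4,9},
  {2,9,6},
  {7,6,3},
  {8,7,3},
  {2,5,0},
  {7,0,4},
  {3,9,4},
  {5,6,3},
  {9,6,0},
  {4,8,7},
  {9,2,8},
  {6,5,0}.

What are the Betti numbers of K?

b_0 = 1, b_1 = 1, b_2 = 0.

K has 10 vertices, 30 edges, 20 triangles.
rank ∂_0 = 0, rank ∂_1 = 9 ⇒ b_0 = 10 − 0 − 9 = 1; all invariant factors of ∂_1 are 1 so no torsion. So H_0 = Z.
rank ∂_1 = 9, rank ∂_2 = 20 ⇒ b_1 = 30 − 9 − 20 = 1; ∂_2 has invariant factor(s) [2] giving torsion. So H_1 = Z ⊕ Z_2.
rank ∂_2 = 20, rank ∂_3 = 0 ⇒ b_2 = 20 − 20 − 0 = 0. So H_2 = 0.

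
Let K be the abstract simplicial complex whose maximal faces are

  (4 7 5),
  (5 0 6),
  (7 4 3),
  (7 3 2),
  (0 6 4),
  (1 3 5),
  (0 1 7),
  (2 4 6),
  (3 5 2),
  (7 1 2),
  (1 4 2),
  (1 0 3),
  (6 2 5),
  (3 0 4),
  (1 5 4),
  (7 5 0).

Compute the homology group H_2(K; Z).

H_2 = Z.

Order the vertices as 0 < 1 < 2 < 3 < 4 < 5 < 6 < 7. Listing each simplex with vertices in this order, K has dimension 2 with simplices:

  0-simplices (8): [0], [1], [2], [3], [4], [5], [6], [7]
  1-simplices (24): (24 of them)
  2-simplices (16): [0,1,3], [0,1,7], [0,3,4], [0,4,6], [0,5,6], [0,5,7], [1,2,4], [1,2,7], [1,3,5], [1,4,5], [2,3,5], [2,3,7], [2,4,6], [2,5,6], [3,4,7], [4,5,7]

Hence C_0 ≅ Z^8, C_1 ≅ Z^24, C_2 ≅ Z^16.

Boundary ∂_1: C_1 → C_0 is given by ∂[p,q] = [q] − [p].
The 8×24 boundary matrix has rank 7 and Smith normal form diag(1,1,1,1,1,1,1).

∂_2: C_2 → C_1 maps a triangle to the signed sum of its edges. For instance
  ∂[0,5,7] = [5,7] − [0,7] + [0,5],
  ∂[0,1,3] = [1,3] − [0,3] + [0,1].
The 24×16 boundary matrix has rank 15 and Smith normal form diag(1,1,1,1,1,1,1,1,1,1,1,1,1,1,1).

Now H_k = ker ∂_k / im ∂_{k+1}, so:

  H_2: rank ker ∂_2 − rank ∂_3 = (16 − 15) − 0 = 1, and there is no ∂_3, so H_2 ≅ Z.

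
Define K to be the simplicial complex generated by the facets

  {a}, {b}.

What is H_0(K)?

Fix the vertex order a < b and write every simplex with vertices in increasing order. Then dim K = 0 and the simplices of K are:

  0-simplices (2): a, b

so the chain groups are C_0 ≅ Z^2.

Computing H_k = (kernel of ∂_k) / (image of ∂_{k+1}):

  H_0: rank C_0 − rank ∂_1 = 2 − 0 = 2, and there is no ∂_1, so H_0 = Z^2.

H_0 = Z^2.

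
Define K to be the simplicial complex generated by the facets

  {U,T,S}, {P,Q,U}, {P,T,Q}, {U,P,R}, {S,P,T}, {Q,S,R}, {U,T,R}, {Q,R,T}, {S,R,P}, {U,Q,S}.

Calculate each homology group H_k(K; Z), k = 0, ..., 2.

Order the vertices as P < Q < R < S < T < U. Listing each simplex with vertices in this order, K has dimension 2 with simplices:

  0-simplices (6): P, Q, R, S, T, U
  1-simplices (15): PQ, PR, PS, PT, PU, QR, QS, QT, QU, RS, RT, RU, ST, SU, TU
  2-simplices (10): PQT, PQU, PRS, PRU, PST, QRS, QRT, QSU, RTU, STU

Hence C_0 ≅ Z^6, C_1 ≅ Z^15, C_2 ≅ Z^10.

∂_1: C_1 → C_0 maps an edge to its endpoints' difference, ∂[p,q] = q − p. For instance
  ∂PU = U − P.
As a 6×15 matrix over Z this has rank 5, with invariant factors (1,1,1,1,1).

The boundary map ∂_2: C_2 → C_1 maps a triangle to the signed sum of its edges. For instance
  ∂PST = ST − PT + PS,
  ∂STU = TU − SU + ST.
This gives a 15×10 integer matrix of rank 10; reducing to Smith normal form yields diagonal entries (1,1,1,1,1,1,1,1,1,2).

Reading off H_k = ker ∂_k / im ∂_{k+1}:

  H_0: rank C_0 − rank ∂_1 = 6 − 5 = 1, and the invariant factors of ∂_1 are all 1, so H_0 = Z.
  H_1: rank ker ∂_1 − rank ∂_2 = (15 − 5) − 10 = 0, and ∂_2 has invariant factor 2 > 1, so H_1 = Z/2.
  H_2: rank ker ∂_2 − rank ∂_3 = (10 − 10) − 0 = 0, and there is no ∂_3, so H_2 = 0.

(K is a triangulation of the real projective plane RP^2.)

H_0 = Z,  H_1 = Z/2,  H_2 = 0.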